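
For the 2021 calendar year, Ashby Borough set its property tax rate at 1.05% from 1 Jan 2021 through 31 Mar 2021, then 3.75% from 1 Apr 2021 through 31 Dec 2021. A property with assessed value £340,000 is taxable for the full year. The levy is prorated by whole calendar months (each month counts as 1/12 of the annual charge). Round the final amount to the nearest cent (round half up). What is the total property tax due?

£10,455.00

1 Jan – 31 Mar 2021: 3 months at 1.05% → £340,000 × 1.05% × 3/12 = £892.5000
1 Apr – 31 Dec 2021: 9 months at 3.75% → £340,000 × 3.75% × 9/12 = £9,562.5000
Total = £10,455.0000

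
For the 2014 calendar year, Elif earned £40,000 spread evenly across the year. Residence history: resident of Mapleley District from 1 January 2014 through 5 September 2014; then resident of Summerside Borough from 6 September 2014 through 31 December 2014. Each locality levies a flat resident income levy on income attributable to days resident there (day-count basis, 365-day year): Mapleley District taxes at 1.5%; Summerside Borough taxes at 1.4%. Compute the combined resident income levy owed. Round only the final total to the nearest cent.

Mapleley District, 1 January – 5 September 2014: 248 days → £40,000 × 1.5% × 248/365 = £407.6712
Summerside Borough, 6 September – 31 December 2014: 117 days → £40,000 × 1.4% × 117/365 = £179.5068
Total = £587.1781

£587.18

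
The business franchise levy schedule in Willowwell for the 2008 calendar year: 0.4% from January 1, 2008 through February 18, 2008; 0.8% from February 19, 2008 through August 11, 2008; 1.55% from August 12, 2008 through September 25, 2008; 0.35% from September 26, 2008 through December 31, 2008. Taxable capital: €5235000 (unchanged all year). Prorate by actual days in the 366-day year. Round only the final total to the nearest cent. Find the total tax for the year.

€37660.53

January 1 – February 18, 2008: 49 days at 0.4% → €5235000 × 0.4% × 49/366 = €2803.4426
February 19 – August 11, 2008: 175 days at 0.8% → €5235000 × 0.8% × 175/366 = €20024.5902
August 12 – September 25, 2008: 45 days at 1.55% → €5235000 × 1.55% × 45/366 = €9976.5369
September 26 – December 31, 2008: 97 days at 0.35% → €5235000 × 0.35% × 97/366 = €4855.9631
Total = €37660.5328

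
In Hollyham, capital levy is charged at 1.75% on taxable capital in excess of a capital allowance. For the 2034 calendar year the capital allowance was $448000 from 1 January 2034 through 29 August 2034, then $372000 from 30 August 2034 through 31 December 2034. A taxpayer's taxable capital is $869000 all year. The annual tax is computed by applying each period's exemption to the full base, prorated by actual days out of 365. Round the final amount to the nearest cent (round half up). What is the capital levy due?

$7819.34

1 January – 29 August 2034: 241 days, exemption $448000 → ($869000 − $448000) × 1.75% × 241/365 = $4864.5685
30 August – 31 December 2034: 124 days, exemption $372000 → ($869000 − $372000) × 1.75% × 124/365 = $2954.7671
Total = $7819.3356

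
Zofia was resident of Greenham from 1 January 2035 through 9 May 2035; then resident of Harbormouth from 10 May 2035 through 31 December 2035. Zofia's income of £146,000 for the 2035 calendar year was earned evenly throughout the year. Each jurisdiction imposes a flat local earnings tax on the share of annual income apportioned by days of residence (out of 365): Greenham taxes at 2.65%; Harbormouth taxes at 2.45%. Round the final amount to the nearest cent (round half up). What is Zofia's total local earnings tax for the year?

£3,680.20

Greenham, 1 January – 9 May 2035: 129 days → £146,000 × 2.65% × 129/365 = £1,367.4000
Harbormouth, 10 May – 31 December 2035: 236 days → £146,000 × 2.45% × 236/365 = £2,312.8000
Total = £3,680.2000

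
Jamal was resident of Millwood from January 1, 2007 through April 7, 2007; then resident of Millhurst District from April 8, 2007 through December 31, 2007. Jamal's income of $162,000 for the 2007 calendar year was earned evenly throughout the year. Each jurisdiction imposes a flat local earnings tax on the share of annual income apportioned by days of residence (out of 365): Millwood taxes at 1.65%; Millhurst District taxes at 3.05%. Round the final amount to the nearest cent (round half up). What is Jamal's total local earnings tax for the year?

$4,338.27

Millwood, January 1 – April 7, 2007: 97 days → $162,000 × 1.65% × 97/365 = $710.3589
Millhurst District, April 8 – December 31, 2007: 268 days → $162,000 × 3.05% × 268/365 = $3,627.9123
Total = $4,338.2712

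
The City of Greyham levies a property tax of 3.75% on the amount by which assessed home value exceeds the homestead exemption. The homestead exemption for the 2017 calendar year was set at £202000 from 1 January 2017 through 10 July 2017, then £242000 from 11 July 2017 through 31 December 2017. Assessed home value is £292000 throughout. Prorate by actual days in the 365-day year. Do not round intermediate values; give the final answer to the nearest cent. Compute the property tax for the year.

£2659.93

1 January – 10 July 2017: 191 days, exemption £202000 → (£292000 − £202000) × 3.75% × 191/365 = £1766.0959
11 July – 31 December 2017: 174 days, exemption £242000 → (£292000 − £242000) × 3.75% × 174/365 = £893.8356
Total = £2659.9315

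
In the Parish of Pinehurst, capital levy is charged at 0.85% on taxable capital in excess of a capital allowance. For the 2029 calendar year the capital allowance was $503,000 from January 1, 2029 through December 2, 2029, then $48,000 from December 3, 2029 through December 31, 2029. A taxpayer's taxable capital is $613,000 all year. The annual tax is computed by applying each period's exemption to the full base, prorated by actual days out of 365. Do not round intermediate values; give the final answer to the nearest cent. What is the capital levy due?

$1,242.28

January 1 – December 2, 2029: 336 days, exemption $503,000 → ($613,000 − $503,000) × 0.85% × 336/365 = $860.7123
December 3 – December 31, 2029: 29 days, exemption $48,000 → ($613,000 − $48,000) × 0.85% × 29/365 = $381.5685
Total = $1,242.2808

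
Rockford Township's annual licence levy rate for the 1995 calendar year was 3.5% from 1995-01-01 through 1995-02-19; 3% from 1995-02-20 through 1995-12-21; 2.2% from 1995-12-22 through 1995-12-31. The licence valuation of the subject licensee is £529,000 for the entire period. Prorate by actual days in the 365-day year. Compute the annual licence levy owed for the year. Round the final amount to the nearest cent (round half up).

1995-01-01 to 1995-02-19: 50 days at 3.5% → £529,000 × 3.5% × 50/365 = £2,536.3014
1995-02-20 to 1995-12-21: 305 days at 3% → £529,000 × 3% × 305/365 = £13,261.2329
1995-12-22 to 1995-12-31: 10 days at 2.2% → £529,000 × 2.2% × 10/365 = £318.8493
Total = £16,116.3836

£16,116.38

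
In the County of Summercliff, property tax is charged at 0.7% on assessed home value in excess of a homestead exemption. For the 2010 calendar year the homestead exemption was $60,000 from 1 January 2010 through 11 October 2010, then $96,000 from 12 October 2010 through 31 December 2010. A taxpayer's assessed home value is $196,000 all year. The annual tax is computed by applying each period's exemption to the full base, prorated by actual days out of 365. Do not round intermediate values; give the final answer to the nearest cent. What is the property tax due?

$896.08

1 January – 11 October 2010: 284 days, exemption $60,000 → ($196,000 − $60,000) × 0.7% × 284/365 = $740.7342
12 October – 31 December 2010: 81 days, exemption $96,000 → ($196,000 − $96,000) × 0.7% × 81/365 = $155.3425
Total = $896.0767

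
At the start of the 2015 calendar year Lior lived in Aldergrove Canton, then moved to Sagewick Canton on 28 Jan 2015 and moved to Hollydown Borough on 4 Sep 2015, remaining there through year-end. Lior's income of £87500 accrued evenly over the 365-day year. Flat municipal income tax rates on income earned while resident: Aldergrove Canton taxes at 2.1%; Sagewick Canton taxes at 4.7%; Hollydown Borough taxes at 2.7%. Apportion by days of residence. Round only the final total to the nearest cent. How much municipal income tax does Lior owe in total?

Aldergrove Canton, 1 Jan – 27 Jan 2015: 27 days → £87500 × 2.1% × 27/365 = £135.9247
Sagewick Canton, 28 Jan – 3 Sep 2015: 219 days → £87500 × 4.7% × 219/365 = £2467.5000
Hollydown Borough, 4 Sep – 31 Dec 2015: 119 days → £87500 × 2.7% × 119/365 = £770.2397
Total = £3373.6644

£3373.66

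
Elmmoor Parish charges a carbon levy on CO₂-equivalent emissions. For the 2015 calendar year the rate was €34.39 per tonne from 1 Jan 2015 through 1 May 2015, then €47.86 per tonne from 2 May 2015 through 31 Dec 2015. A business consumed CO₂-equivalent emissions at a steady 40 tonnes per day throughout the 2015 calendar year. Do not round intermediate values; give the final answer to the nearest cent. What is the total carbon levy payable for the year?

1 Jan – 1 May 2015: 121 days × 40 tonnes/day = 4,840 tonnes at €34.39/tonne → €166,447.60
2 May – 31 Dec 2015: 244 days × 40 tonnes/day = 9,760 tonnes at €47.86/tonne → €467,113.60

€633,561.20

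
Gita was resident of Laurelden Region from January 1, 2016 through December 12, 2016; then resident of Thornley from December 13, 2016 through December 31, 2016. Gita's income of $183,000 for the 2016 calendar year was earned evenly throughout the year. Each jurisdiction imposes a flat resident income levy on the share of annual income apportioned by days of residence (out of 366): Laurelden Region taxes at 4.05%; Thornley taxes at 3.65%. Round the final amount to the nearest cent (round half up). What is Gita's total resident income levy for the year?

Laurelden Region, January 1 – December 12, 2016: 347 days → $183,000 × 4.05% × 347/366 = $7,026.7500
Thornley, December 13 – December 31, 2016: 19 days → $183,000 × 3.65% × 19/366 = $346.7500
Total = $7,373.5000

$7,373.50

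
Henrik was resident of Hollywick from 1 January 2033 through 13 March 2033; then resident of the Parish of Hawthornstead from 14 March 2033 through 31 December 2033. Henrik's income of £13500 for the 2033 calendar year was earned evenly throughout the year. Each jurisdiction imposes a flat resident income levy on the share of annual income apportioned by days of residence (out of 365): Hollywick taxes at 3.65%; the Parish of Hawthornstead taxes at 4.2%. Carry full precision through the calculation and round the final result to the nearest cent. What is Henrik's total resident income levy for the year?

Hollywick, 1 January – 13 March 2033: 72 days → £13500 × 3.65% × 72/365 = £97.2000
The Parish of Hawthornstead, 14 March – 31 December 2033: 293 days → £13500 × 4.2% × 293/365 = £455.1534
Total = £552.3534

£552.35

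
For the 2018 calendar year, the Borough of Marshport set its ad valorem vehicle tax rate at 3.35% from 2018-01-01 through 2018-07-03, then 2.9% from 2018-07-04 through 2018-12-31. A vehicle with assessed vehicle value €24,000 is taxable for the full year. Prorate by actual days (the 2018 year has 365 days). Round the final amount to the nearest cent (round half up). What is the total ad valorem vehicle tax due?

€750.44

2018-01-01 to 2018-07-03: 184 days at 3.35% → €24,000 × 3.35% × 184/365 = €405.3041
2018-07-04 to 2018-12-31: 181 days at 2.9% → €24,000 × 2.9% × 181/365 = €345.1397
Total = €750.4438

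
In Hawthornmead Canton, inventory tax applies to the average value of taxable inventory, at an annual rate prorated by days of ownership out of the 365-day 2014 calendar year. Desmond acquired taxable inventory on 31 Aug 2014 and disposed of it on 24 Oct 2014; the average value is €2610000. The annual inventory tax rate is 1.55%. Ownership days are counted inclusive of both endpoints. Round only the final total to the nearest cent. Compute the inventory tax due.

€6095.96

Days held (31 Aug – 24 Oct 2014): 55 out of 365
Tax = €2610000 × 1.55% × 55/365 = €6095.9589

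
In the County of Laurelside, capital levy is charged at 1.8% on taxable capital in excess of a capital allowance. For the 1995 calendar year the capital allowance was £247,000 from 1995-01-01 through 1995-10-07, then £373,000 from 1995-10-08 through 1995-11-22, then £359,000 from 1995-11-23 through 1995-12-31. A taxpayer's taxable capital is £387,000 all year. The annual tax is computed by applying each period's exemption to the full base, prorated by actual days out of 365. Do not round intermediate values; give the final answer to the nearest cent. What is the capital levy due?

1995-01-01 to 1995-10-07: 280 days, exemption £247,000 → (£387,000 − £247,000) × 1.8% × 280/365 = £1,933.1507
1995-10-08 to 1995-11-22: 46 days, exemption £373,000 → (£387,000 − £373,000) × 1.8% × 46/365 = £31.7589
1995-11-23 to 1995-12-31: 39 days, exemption £359,000 → (£387,000 − £359,000) × 1.8% × 39/365 = £53.8521
Total = £2,018.7616

£2,018.76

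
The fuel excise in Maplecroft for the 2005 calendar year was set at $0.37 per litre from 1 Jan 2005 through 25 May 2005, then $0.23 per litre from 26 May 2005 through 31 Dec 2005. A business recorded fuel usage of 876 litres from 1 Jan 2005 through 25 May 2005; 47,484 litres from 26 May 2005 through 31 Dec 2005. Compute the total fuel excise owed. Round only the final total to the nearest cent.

$11,245.44

1 Jan – 25 May 2005: 876 litres at $0.37/litre → $324.12
26 May – 31 Dec 2005: 47,484 litres at $0.23/litre → $10,921.32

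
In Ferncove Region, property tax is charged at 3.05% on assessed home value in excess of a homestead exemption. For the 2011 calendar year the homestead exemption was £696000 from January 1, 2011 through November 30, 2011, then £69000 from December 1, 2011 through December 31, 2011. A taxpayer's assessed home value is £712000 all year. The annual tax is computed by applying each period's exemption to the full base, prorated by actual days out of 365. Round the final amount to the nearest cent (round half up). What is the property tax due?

January 1 – November 30, 2011: 334 days, exemption £696000 → (£712000 − £696000) × 3.05% × 334/365 = £446.5534
December 1 – December 31, 2011: 31 days, exemption £69000 → (£712000 − £69000) × 3.05% × 31/365 = £1665.6342
Total = £2112.1877

£2112.19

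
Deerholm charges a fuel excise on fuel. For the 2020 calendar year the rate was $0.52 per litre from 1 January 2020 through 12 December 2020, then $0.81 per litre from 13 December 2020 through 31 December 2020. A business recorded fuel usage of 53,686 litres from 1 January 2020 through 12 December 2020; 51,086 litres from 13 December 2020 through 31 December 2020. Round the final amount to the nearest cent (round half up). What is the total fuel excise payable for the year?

$69,296.38

1 January – 12 December 2020: 53,686 litres at $0.52/litre → $27,916.72
13 December – 31 December 2020: 51,086 litres at $0.81/litre → $41,379.66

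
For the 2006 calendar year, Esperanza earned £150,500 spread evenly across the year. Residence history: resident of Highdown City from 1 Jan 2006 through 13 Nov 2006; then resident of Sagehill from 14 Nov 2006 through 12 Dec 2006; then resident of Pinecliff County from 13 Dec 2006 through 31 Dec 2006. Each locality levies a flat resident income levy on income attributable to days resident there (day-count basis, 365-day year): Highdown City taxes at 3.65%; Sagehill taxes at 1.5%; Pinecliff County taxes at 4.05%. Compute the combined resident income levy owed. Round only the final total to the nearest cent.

Highdown City, 1 Jan – 13 Nov 2006: 317 days → £150,500 × 3.65% × 317/365 = £4,770.8500
Sagehill, 14 Nov – 12 Dec 2006: 29 days → £150,500 × 1.5% × 29/365 = £179.3630
Pinecliff County, 13 Dec – 31 Dec 2006: 19 days → £150,500 × 4.05% × 19/365 = £317.2870
Total = £5,267.5000

£5,267.50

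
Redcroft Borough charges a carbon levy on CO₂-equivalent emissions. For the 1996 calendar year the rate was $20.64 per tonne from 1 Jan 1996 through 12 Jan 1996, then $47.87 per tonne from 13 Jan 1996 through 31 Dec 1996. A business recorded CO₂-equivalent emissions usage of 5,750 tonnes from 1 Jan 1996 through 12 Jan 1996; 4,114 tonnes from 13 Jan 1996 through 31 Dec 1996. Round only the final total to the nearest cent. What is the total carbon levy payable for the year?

1 Jan – 12 Jan 1996: 5,750 tonnes at $20.64/tonne → $118,680.00
13 Jan – 31 Dec 1996: 4,114 tonnes at $47.87/tonne → $196,937.18

$315,617.18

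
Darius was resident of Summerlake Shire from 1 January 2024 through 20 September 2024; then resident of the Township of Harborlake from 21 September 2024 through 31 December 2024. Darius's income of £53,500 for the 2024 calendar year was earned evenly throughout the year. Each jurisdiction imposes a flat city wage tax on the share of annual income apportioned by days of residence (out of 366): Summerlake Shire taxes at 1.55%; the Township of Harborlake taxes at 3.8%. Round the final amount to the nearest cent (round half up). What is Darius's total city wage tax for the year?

Summerlake Shire, 1 January – 20 September 2024: 264 days → £53,500 × 1.55% × 264/366 = £598.1475
The Township of Harborlake, 21 September – 31 December 2024: 102 days → £53,500 × 3.8% × 102/366 = £566.5738
Total = £1,164.7213

£1,164.72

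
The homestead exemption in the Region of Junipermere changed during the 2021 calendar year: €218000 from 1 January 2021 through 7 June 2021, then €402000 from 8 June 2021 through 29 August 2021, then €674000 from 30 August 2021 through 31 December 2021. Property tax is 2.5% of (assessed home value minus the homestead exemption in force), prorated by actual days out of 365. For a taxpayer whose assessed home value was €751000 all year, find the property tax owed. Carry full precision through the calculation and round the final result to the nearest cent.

1 January – 7 June 2021: 158 days, exemption €218000 → (€751000 − €218000) × 2.5% × 158/365 = €5768.0822
8 June – 29 August 2021: 83 days, exemption €402000 → (€751000 − €402000) × 2.5% × 83/365 = €1984.0411
30 August – 31 December 2021: 124 days, exemption €674000 → (€751000 − €674000) × 2.5% × 124/365 = €653.9726
Total = €8406.0959

€8406.10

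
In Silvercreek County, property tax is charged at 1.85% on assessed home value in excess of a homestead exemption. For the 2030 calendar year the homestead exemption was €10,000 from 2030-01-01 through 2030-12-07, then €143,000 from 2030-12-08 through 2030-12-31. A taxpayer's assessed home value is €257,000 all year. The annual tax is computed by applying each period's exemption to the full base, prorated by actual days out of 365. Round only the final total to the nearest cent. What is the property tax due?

2030-01-01 to 2030-12-07: 341 days, exemption €10,000 → (€257,000 − €10,000) × 1.85% × 341/365 = €4,269.0397
2030-12-08 to 2030-12-31: 24 days, exemption €143,000 → (€257,000 − €143,000) × 1.85% × 24/365 = €138.6740
Total = €4,407.7137

€4,407.71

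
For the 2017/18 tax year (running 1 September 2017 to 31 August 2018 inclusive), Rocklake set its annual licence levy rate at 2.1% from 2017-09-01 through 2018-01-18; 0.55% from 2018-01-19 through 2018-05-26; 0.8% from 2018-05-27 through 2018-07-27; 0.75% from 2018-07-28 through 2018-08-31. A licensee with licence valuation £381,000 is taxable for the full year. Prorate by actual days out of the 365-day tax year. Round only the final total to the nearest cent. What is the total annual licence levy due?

2017-09-01 to 2018-01-18: 140 days at 2.1% → £381,000 × 2.1% × 140/365 = £3,068.8767
2018-01-19 to 2018-05-26: 128 days at 0.55% → £381,000 × 0.55% × 128/365 = £734.8603
2018-05-27 to 2018-07-27: 62 days at 0.8% → £381,000 × 0.8% × 62/365 = £517.7425
2018-07-28 to 2018-08-31: 35 days at 0.75% → £381,000 × 0.75% × 35/365 = £274.0068
Total = £4,595.4863

£4,595.49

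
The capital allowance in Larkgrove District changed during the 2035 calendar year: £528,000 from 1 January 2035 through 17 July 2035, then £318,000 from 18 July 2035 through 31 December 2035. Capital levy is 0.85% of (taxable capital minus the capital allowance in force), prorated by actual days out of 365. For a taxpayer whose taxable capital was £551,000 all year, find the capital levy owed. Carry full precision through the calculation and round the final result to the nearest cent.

1 January – 17 July 2035: 198 days, exemption £528,000 → (£551,000 − £528,000) × 0.85% × 198/365 = £106.0521
18 July – 31 December 2035: 167 days, exemption £318,000 → (£551,000 − £318,000) × 0.85% × 167/365 = £906.1466
Total = £1,012.1986

£1,012.20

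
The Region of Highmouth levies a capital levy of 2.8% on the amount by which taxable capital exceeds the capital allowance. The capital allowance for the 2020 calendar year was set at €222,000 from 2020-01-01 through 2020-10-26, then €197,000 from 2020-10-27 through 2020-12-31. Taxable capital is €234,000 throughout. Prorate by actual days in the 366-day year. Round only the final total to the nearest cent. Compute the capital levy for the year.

€462.23

2020-01-01 to 2020-10-26: 300 days, exemption €222,000 → (€234,000 − €222,000) × 2.8% × 300/366 = €275.4098
2020-10-27 to 2020-12-31: 66 days, exemption €197,000 → (€234,000 − €197,000) × 2.8% × 66/366 = €186.8197
Total = €462.2295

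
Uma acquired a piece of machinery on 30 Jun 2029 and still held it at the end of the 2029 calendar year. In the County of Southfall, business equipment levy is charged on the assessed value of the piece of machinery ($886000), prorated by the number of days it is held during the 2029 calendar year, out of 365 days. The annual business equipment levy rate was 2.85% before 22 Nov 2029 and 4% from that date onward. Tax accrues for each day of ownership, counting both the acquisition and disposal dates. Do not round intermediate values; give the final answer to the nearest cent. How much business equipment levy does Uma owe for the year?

$13915.05

30 Jun – 21 Nov 2029: 145 days at 2.85% → $886000 × 2.85% × 145/365 = $10031.2192
22 Nov – 31 Dec 2029: 40 days at 4% → $886000 × 4% × 40/365 = $3883.8356
Total = $13915.0548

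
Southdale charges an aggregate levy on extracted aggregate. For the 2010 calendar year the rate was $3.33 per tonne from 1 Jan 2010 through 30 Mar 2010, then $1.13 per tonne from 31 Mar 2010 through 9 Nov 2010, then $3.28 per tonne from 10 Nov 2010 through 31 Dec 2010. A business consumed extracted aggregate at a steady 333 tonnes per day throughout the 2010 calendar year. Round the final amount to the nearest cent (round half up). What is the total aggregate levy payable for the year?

$239,776.65

1 Jan – 30 Mar 2010: 89 days × 333 tonnes/day = 29,637 tonnes at $3.33/tonne → $98,691.21
31 Mar – 9 Nov 2010: 224 days × 333 tonnes/day = 74,592 tonnes at $1.13/tonne → $84,288.96
10 Nov – 31 Dec 2010: 52 days × 333 tonnes/day = 17,316 tonnes at $3.28/tonne → $56,796.48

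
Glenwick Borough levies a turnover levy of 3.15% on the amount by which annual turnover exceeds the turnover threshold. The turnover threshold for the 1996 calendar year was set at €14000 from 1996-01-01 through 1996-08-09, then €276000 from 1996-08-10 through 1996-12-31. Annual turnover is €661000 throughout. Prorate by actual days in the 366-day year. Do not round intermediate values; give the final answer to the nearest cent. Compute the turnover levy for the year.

1996-01-01 to 1996-08-09: 222 days, exemption €14000 → (€661000 − €14000) × 3.15% × 222/366 = €12361.9426
1996-08-10 to 1996-12-31: 144 days, exemption €276000 → (€661000 − €276000) × 3.15% × 144/366 = €4771.4754
Total = €17133.4180

€17133.42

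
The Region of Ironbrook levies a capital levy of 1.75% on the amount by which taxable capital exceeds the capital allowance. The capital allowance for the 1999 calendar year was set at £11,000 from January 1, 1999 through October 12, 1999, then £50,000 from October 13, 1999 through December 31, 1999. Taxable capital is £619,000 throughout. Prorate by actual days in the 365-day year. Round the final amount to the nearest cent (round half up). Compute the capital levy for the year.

January 1 – October 12, 1999: 285 days, exemption £11,000 → (£619,000 − £11,000) × 1.75% × 285/365 = £8,307.9452
October 13 – December 31, 1999: 80 days, exemption £50,000 → (£619,000 − £50,000) × 1.75% × 80/365 = £2,182.4658
Total = £10,490.4110

£10,490.41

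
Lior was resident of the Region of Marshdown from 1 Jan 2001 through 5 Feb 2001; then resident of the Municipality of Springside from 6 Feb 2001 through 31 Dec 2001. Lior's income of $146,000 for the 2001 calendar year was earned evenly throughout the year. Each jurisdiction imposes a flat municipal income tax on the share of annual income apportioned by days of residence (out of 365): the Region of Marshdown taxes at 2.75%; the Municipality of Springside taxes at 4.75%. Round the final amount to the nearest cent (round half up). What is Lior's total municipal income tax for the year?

$6,647.00

The Region of Marshdown, 1 Jan – 5 Feb 2001: 36 days → $146,000 × 2.75% × 36/365 = $396.0000
The Municipality of Springside, 6 Feb – 31 Dec 2001: 329 days → $146,000 × 4.75% × 329/365 = $6,251.0000
Total = $6,647.0000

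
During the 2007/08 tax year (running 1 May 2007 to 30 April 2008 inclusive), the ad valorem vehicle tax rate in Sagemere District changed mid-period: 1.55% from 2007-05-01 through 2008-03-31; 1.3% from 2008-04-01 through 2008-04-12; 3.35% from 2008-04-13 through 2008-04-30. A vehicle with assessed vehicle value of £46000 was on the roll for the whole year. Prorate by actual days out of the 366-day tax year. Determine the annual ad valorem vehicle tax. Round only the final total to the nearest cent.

£749.95

2007-05-01 to 2008-03-31: 336 days at 1.55% → £46000 × 1.55% × 336/366 = £654.5574
2008-04-01 to 2008-04-12: 12 days at 1.3% → £46000 × 1.3% × 12/366 = £19.6066
2008-04-13 to 2008-04-30: 18 days at 3.35% → £46000 × 3.35% × 18/366 = £75.7869
Total = £749.9508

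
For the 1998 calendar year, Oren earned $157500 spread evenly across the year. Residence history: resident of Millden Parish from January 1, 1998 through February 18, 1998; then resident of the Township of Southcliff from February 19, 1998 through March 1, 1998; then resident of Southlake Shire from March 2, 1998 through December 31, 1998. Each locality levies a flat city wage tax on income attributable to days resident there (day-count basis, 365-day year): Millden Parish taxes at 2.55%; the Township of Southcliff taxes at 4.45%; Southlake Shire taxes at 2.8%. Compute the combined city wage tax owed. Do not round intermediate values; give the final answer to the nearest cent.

$4435.46

Millden Parish, January 1 – February 18, 1998: 49 days → $157500 × 2.55% × 49/365 = $539.1678
The Township of Southcliff, February 19 – March 1, 1998: 11 days → $157500 × 4.45% × 11/365 = $211.2226
Southlake Shire, March 2 – December 31, 1998: 305 days → $157500 × 2.8% × 305/365 = $3685.0685
Total = $4435.4589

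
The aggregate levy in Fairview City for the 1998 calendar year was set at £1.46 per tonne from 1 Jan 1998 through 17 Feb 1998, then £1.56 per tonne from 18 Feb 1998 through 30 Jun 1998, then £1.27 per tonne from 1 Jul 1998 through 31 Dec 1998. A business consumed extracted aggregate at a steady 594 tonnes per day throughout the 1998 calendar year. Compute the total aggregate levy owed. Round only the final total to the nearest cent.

£303,676.56

1 Jan – 17 Feb 1998: 48 days × 594 tonnes/day = 28,512 tonnes at £1.46/tonne → £41,627.52
18 Feb – 30 Jun 1998: 133 days × 594 tonnes/day = 79,002 tonnes at £1.56/tonne → £123,243.12
1 Jul – 31 Dec 1998: 184 days × 594 tonnes/day = 109,296 tonnes at £1.27/tonne → £138,805.92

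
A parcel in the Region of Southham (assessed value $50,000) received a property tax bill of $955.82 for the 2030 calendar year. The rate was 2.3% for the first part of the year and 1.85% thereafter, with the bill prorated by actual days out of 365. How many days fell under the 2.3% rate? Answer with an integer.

Let d = days at the first rate; then 365 − d days at the second rate.
$50,000 × [2.3%·d + 1.85%·(365−d)] / 365 = $955.82
Solving gives d = 50, so the new rate took effect on 20 Feb 2030.

50 days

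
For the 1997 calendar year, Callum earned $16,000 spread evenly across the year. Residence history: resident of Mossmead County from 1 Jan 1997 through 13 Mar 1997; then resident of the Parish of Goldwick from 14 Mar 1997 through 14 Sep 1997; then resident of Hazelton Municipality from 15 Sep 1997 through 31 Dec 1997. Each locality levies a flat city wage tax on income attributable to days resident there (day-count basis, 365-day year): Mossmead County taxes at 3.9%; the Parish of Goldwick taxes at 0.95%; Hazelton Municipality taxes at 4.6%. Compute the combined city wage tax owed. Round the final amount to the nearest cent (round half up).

Mossmead County, 1 Jan – 13 Mar 1997: 72 days → $16,000 × 3.9% × 72/365 = $123.0904
The Parish of Goldwick, 14 Mar – 14 Sep 1997: 185 days → $16,000 × 0.95% × 185/365 = $77.0411
Hazelton Municipality, 15 Sep – 31 Dec 1997: 108 days → $16,000 × 4.6% × 108/365 = $217.7753
Total = $417.9068

$417.91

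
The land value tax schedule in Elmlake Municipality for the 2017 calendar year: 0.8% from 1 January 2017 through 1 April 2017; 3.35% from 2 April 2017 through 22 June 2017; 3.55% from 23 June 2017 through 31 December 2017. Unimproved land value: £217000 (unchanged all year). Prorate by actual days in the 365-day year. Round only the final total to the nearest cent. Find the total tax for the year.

1 January – 1 April 2017: 91 days at 0.8% → £217000 × 0.8% × 91/365 = £432.8110
2 April – 22 June 2017: 82 days at 3.35% → £217000 × 3.35% × 82/365 = £1633.1479
23 June – 31 December 2017: 192 days at 3.55% → £217000 × 3.55% × 192/365 = £4052.2521
Total = £6118.2110

£6118.21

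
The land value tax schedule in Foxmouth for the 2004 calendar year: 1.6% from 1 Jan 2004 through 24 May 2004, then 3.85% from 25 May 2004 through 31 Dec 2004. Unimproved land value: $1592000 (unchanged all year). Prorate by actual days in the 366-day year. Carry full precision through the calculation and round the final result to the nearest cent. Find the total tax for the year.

$47101.02

1 Jan – 24 May 2004: 145 days at 1.6% → $1592000 × 1.6% × 145/366 = $10091.3661
25 May – 31 Dec 2004: 221 days at 3.85% → $1592000 × 3.85% × 221/366 = $37009.6503
Total = $47101.0164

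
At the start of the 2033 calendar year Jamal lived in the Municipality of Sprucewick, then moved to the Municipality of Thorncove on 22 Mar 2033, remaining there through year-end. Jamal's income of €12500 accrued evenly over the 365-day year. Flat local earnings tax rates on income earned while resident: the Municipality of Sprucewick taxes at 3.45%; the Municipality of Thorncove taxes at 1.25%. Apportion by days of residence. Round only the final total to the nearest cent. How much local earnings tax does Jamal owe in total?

€216.52

The Municipality of Sprucewick, 1 Jan – 21 Mar 2033: 80 days → €12500 × 3.45% × 80/365 = €94.5205
The Municipality of Thorncove, 22 Mar – 31 Dec 2033: 285 days → €12500 × 1.25% × 285/365 = €122.0034
Total = €216.5240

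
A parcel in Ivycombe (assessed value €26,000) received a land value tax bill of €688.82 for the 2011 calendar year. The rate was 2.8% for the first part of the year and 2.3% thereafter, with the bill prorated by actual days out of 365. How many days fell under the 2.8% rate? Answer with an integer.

255 days

Let d = days at the first rate; then 365 − d days at the second rate.
€26,000 × [2.8%·d + 2.3%·(365−d)] / 365 = €688.82
Solving gives d = 255, so the new rate took effect on 13 Sep 2011.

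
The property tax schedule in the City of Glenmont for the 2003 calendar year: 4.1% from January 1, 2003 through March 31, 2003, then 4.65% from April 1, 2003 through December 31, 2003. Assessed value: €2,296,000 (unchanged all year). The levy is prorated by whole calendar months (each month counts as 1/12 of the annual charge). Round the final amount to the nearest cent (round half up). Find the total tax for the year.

€103,607.00

January 1 – March 31, 2003: 3 months at 4.1% → €2,296,000 × 4.1% × 3/12 = €23,534.0000
April 1 – December 31, 2003: 9 months at 4.65% → €2,296,000 × 4.65% × 9/12 = €80,073.0000
Total = €103,607.0000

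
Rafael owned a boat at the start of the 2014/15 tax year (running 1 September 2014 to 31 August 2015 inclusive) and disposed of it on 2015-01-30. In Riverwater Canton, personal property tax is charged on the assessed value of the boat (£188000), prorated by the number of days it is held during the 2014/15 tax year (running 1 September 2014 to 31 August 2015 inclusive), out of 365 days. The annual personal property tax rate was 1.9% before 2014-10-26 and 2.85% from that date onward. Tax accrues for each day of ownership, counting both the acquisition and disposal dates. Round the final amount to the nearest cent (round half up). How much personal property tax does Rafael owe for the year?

2014-09-01 to 2014-10-25: 55 days at 1.9% → £188000 × 1.9% × 55/365 = £538.2466
2014-10-26 to 2015-01-30: 97 days at 2.85% → £188000 × 2.85% × 97/365 = £1423.9068
Total = £1962.1534

£1962.15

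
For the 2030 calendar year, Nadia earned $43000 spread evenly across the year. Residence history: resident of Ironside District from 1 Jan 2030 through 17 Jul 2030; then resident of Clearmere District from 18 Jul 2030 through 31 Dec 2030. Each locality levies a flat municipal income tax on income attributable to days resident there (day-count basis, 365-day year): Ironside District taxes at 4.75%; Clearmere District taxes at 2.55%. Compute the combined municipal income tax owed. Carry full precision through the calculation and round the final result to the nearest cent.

Ironside District, 1 Jan – 17 Jul 2030: 198 days → $43000 × 4.75% × 198/365 = $1107.9863
Clearmere District, 18 Jul – 31 Dec 2030: 167 days → $43000 × 2.55% × 167/365 = $501.6863
Total = $1609.6726

$1609.67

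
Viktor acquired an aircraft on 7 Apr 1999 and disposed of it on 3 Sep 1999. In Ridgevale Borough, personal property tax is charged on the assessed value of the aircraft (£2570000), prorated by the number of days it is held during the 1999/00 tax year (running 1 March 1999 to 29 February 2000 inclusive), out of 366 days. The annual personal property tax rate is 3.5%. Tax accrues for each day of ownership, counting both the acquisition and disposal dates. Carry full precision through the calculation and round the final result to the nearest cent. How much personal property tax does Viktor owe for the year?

Days held (7 Apr – 3 Sep 1999): 150 out of 366
Tax = £2570000 × 3.5% × 150/366 = £36864.7541

£36864.75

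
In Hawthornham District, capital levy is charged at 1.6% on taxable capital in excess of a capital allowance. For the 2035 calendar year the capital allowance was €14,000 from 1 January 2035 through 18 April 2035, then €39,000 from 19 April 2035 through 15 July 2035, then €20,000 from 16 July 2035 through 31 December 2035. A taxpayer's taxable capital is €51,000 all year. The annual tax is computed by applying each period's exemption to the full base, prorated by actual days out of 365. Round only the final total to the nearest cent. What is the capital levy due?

€451.11

1 January – 18 April 2035: 108 days, exemption €14,000 → (€51,000 − €14,000) × 1.6% × 108/365 = €175.1671
19 April – 15 July 2035: 88 days, exemption €39,000 → (€51,000 − €39,000) × 1.6% × 88/365 = €46.2904
16 July – 31 December 2035: 169 days, exemption €20,000 → (€51,000 − €20,000) × 1.6% × 169/365 = €229.6548
Total = €451.1123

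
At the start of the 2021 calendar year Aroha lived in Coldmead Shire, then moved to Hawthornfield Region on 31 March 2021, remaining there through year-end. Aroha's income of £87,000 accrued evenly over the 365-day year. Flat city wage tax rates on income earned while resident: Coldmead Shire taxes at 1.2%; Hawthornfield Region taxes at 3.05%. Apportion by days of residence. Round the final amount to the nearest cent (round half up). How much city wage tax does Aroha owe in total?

Coldmead Shire, 1 January – 30 March 2021: 89 days → £87,000 × 1.2% × 89/365 = £254.5644
Hawthornfield Region, 31 March – 31 December 2021: 276 days → £87,000 × 3.05% × 276/365 = £2,006.4822
Total = £2,261.0466

£2,261.05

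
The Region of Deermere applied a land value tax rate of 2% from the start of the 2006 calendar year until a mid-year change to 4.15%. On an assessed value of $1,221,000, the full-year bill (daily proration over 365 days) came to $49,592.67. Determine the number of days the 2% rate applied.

Let d = days at the first rate; then 365 − d days at the second rate.
$1,221,000 × [2%·d + 4.15%·(365−d)] / 365 = $49,592.67
Solving gives d = 15, so the new rate took effect on 16 January 2006.

15 days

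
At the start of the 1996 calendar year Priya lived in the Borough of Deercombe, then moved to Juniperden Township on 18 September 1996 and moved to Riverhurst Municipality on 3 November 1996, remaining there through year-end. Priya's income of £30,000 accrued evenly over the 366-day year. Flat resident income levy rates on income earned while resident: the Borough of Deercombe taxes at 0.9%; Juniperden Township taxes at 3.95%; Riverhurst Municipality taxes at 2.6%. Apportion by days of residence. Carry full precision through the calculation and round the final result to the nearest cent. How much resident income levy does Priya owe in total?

The Borough of Deercombe, 1 January – 17 September 1996: 261 days → £30,000 × 0.9% × 261/366 = £192.5410
Juniperden Township, 18 September – 2 November 1996: 46 days → £30,000 × 3.95% × 46/366 = £148.9344
Riverhurst Municipality, 3 November – 31 December 1996: 59 days → £30,000 × 2.6% × 59/366 = £125.7377
Total = £467.2131

£467.21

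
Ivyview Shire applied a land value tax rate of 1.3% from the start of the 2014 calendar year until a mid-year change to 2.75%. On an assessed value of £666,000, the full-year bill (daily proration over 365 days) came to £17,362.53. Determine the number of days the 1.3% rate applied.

Let d = days at the first rate; then 365 − d days at the second rate.
£666,000 × [1.3%·d + 2.75%·(365−d)] / 365 = £17,362.53
Solving gives d = 36, so the new rate took effect on February 6, 2014.

36 days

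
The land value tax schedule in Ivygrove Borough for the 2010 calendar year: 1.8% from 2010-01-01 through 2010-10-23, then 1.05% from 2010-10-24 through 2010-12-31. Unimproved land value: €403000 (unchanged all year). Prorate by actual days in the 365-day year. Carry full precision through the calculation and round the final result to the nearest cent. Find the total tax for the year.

€6682.62

2010-01-01 to 2010-10-23: 296 days at 1.8% → €403000 × 1.8% × 296/365 = €5882.6959
2010-10-24 to 2010-12-31: 69 days at 1.05% → €403000 × 1.05% × 69/365 = €799.9274
Total = €6682.6233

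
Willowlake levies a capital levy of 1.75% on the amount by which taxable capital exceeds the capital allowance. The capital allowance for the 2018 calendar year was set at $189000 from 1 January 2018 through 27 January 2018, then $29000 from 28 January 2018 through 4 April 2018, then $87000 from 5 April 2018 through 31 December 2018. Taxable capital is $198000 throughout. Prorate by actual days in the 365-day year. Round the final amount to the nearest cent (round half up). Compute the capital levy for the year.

$1996.77

1 January – 27 January 2018: 27 days, exemption $189000 → ($198000 − $189000) × 1.75% × 27/365 = $11.6507
28 January – 4 April 2018: 67 days, exemption $29000 → ($198000 − $29000) × 1.75% × 67/365 = $542.8836
5 April – 31 December 2018: 271 days, exemption $87000 → ($198000 − $87000) × 1.75% × 271/365 = $1442.2397
Total = $1996.7740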